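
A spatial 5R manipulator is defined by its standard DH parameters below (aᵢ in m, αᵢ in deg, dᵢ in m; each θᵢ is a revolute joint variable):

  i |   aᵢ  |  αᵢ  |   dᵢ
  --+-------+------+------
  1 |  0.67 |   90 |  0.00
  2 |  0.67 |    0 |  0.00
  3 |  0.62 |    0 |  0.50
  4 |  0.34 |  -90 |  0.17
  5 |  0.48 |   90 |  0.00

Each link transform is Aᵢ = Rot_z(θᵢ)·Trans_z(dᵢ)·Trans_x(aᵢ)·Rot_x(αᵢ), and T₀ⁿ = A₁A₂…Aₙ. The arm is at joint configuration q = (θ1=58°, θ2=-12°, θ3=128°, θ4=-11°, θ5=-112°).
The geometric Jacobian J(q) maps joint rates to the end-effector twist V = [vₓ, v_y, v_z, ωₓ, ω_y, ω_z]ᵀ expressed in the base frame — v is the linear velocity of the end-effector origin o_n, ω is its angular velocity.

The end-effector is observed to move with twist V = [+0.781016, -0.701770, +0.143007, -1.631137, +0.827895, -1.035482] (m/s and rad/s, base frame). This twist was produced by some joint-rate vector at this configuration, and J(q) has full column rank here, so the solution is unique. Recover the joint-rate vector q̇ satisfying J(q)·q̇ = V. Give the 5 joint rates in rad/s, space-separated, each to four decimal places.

-0.9920 -0.5580 -0.7700 -0.4940 0.1680

o_n = [1.4820, 0.2674, 0.5727]
J₁: ẑ×o_n = [-0.2674, 1.4820, 0.0000], ω = ẑ
J2: z=[0.8480, -0.5299, 0.0000] o=[0.3550, 0.5682, 0.0000] → [-0.3035, -0.4857, 0.3421, 0.8480, -0.5299, 0.0000]
J3: z=[0.8480, -0.5299, 0.0000] o=[0.7023, 1.1240, -0.1393] → [-0.3773, -0.6038, -0.3133, 0.8480, -0.5299, 0.0000]
J4: z=[0.8480, -0.5299, 0.0000] o=[0.9823, 0.6285, 0.4180] → [-0.0820, -0.1312, -0.0415, 0.8480, -0.5299, 0.0000]
J5: z=[-0.5119, -0.8192, -0.2588] o=[1.0799, 0.4638, 0.7464] → [0.0914, -0.1930, 0.4299, -0.5119, -0.8192, -0.2588]
q̇ = J⁺·V = [-0.9920, -0.5580, -0.7700, -0.4940, 0.1680]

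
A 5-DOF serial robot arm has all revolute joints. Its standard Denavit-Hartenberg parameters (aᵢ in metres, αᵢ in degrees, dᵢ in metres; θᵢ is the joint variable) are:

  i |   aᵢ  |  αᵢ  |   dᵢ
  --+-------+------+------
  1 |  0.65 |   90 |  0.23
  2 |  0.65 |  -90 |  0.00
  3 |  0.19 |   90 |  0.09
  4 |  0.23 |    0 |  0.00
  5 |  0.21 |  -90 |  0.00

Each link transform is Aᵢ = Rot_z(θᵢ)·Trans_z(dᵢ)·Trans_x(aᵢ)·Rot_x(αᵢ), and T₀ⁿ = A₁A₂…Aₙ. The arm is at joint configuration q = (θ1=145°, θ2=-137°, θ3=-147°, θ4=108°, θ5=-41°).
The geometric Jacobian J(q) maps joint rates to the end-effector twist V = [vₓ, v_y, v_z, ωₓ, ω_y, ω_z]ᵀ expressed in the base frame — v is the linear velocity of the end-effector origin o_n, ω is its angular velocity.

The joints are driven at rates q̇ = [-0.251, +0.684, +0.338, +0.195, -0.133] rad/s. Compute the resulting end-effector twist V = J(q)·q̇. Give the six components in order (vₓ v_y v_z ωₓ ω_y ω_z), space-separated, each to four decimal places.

o_n = [-0.4617, 0.4569, -0.4655]
J₁: ẑ×o_n = [-0.4569, -0.4617, 0.0000], ω = ẑ
J2: z=[0.5736, 0.8192, 0.0000] o=[-0.5324, 0.3728, 0.2300] → [-0.5697, 0.3989, -0.0097, 0.5736, 0.8192, 0.0000]
J3: z=[-0.5587, 0.3912, -0.7314] o=[-0.1430, 0.1002, -0.2133] → [0.1623, 0.0922, -0.0747, -0.5587, 0.3912, -0.7314]
J4: z=[-0.8073, -0.4585, 0.3714] o=[-0.2294, 0.2870, -0.1704] → [0.0722, -0.3245, -0.2437, -0.8073, -0.4585, 0.3714]
J5: z=[-0.8073, -0.4585, 0.3714] o=[-0.3381, 0.3158, -0.3711] → [-0.0091, -0.1222, -0.1706, -0.8073, -0.4585, 0.3714]
V = J·q̇ = [-0.2049, 0.3729, -0.0567, 0.1534, 0.6641, -0.4752]

-0.2049 0.3729 -0.0567 0.1534 0.6641 -0.4752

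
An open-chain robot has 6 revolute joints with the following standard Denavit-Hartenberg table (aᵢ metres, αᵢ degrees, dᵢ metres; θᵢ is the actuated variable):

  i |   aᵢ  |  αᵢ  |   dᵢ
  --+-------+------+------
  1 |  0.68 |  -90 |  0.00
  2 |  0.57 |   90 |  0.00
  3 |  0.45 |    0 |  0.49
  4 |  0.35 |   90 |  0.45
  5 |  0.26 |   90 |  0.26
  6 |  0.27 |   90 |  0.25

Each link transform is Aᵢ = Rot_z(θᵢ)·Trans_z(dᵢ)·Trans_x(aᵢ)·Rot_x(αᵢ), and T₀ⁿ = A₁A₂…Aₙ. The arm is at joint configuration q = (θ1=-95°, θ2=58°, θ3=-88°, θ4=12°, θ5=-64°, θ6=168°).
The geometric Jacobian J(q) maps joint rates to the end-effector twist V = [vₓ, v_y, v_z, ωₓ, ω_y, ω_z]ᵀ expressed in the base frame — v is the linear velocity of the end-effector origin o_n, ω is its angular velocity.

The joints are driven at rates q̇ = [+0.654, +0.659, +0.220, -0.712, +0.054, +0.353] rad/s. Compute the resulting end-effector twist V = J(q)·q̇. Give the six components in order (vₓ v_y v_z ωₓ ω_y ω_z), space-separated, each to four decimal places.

o_n = [-0.7788, -1.4888, 0.1801]
J₁: ẑ×o_n = [1.4888, -0.7788, 0.0000], ω = ẑ
J2: z=[0.9962, -0.0872, 0.0000] o=[-0.0593, -0.6774, 0.0000] → [-0.0157, -0.1794, -0.8710, 0.9962, -0.0872, 0.0000]
J3: z=[-0.0739, -0.8448, 0.5299] o=[-0.0856, -0.9783, -0.4834] → [-0.2900, -0.3183, -0.5479, -0.0739, -0.8448, 0.5299]
J4: z=[-0.0739, -0.8448, 0.5299] o=[-0.5705, -1.3614, -0.2370] → [-0.2849, -0.0795, -0.1665, -0.0739, -0.8448, 0.5299]
J5: z=[-0.1962, 0.5333, 0.8229] o=[-0.9460, -1.7566, -0.0704] → [-0.0868, 0.1868, -0.1418, -0.1962, 0.5333, 0.8229]
J6: z=[0.9112, 0.4091, -0.0479] o=[-1.0912, -1.4255, -0.0037] → [0.0721, -0.1824, -0.1855, 0.9112, 0.4091, -0.0479]
V = J·q̇ = [1.1231, -0.6953, -0.6491, 1.0039, 0.5314, 0.4208]

1.1231 -0.6953 -0.6491 1.0039 0.5314 0.4208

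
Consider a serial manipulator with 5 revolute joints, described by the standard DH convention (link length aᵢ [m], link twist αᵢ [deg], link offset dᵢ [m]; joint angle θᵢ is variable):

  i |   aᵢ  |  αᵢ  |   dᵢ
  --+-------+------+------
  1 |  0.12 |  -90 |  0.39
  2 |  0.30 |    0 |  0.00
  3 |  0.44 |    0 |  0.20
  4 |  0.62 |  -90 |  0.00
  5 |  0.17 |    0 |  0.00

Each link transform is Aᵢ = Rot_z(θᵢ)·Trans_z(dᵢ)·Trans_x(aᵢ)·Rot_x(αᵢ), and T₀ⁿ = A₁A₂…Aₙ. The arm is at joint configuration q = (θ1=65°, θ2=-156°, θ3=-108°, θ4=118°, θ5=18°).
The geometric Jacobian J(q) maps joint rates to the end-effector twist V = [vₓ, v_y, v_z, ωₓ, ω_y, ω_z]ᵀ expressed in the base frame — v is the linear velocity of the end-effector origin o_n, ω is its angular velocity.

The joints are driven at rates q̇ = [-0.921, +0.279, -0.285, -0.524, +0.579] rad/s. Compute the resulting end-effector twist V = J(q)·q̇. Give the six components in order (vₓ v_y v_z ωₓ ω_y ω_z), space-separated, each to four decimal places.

o_n = [-0.4921, -0.7063, 0.5115]
J₁: ẑ×o_n = [0.7063, -0.4921, 0.0000], ω = ẑ
J2: z=[-0.9063, 0.4226, 0.0000] o=[0.0507, 0.1088, 0.3900] → [0.0514, 0.1102, 0.9681, -0.9063, 0.4226, 0.0000]
J3: z=[-0.9063, 0.4226, 0.0000] o=[-0.0651, -0.1396, 0.5120] → [-0.0002, -0.0004, 0.6940, -0.9063, 0.4226, 0.0000]
J4: z=[-0.9063, 0.4226, 0.0000] o=[-0.2658, -0.0968, 0.0744] → [0.1847, 0.3962, 0.6480, -0.9063, 0.4226, 0.0000]
J5: z=[0.2363, 0.5068, 0.8290] o=[-0.4830, -0.5626, 0.4211] → [0.1649, -0.0289, -0.0294, 0.2363, 0.5068, 0.8290]
V = J·q̇ = [-0.6374, 0.2598, -0.2843, 0.6172, 0.0695, -0.4410]

-0.6374 0.2598 -0.2843 0.6172 0.0695 -0.4410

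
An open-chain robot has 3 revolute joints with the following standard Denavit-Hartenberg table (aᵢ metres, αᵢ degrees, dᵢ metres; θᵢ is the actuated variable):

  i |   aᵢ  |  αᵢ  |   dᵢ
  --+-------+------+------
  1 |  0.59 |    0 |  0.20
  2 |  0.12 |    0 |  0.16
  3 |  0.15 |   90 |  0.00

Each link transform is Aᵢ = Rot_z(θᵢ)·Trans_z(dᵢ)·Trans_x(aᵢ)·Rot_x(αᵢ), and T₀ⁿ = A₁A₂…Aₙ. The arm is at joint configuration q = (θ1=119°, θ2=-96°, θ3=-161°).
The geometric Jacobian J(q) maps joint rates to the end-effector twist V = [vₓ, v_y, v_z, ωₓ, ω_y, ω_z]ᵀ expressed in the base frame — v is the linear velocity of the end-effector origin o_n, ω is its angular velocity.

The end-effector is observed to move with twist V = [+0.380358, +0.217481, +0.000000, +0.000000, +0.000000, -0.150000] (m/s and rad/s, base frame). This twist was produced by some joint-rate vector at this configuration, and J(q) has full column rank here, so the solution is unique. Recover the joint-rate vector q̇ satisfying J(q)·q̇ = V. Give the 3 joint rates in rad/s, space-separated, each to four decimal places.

-0.7540 0.6190 -0.0150

o_n = [-0.2870, 0.4625, 0.3600]
J₁: ẑ×o_n = [-0.4625, -0.2870, 0.0000], ω = ẑ
J2: z=[0.0000, 0.0000, 1.0000] o=[-0.2860, 0.5160, 0.2000] → [0.0535, -0.0010, 0.0000, 0.0000, 0.0000, 1.0000]
J3: z=[0.0000, 0.0000, 1.0000] o=[-0.1756, 0.5629, 0.3600] → [0.1004, -0.1115, 0.0000, 0.0000, 0.0000, 1.0000]
q̇ = J⁺·V = [-0.7540, 0.6190, -0.0150]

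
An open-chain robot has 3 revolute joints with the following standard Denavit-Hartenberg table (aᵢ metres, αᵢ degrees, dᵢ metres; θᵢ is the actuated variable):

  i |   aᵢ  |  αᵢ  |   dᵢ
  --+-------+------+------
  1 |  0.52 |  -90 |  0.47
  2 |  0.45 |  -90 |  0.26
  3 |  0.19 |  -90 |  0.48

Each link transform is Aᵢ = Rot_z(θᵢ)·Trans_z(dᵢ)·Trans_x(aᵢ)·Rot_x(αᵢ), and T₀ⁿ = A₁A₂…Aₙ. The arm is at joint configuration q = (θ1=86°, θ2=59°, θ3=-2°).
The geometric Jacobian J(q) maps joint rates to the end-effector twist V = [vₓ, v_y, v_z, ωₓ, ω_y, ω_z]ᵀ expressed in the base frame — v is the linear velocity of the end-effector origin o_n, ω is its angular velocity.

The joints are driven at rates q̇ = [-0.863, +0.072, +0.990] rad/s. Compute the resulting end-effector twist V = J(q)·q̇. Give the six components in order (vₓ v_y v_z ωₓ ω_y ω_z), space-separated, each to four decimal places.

o_n = [-0.2354, 0.4557, -0.3257]
J₁: ẑ×o_n = [-0.4557, -0.2354, 0.0000], ω = ẑ
J2: z=[-0.9976, 0.0698, 0.0000] o=[0.0363, 0.5187, 0.4700] → [-0.0555, -0.7938, 0.0819, -0.9976, 0.0698, 0.0000]
J3: z=[-0.0598, -0.8551, -0.5150] o=[-0.2069, 0.7681, 0.0843] → [0.1897, -0.0098, -0.0057, -0.0598, -0.8551, -0.5150]
V = J·q̇ = [0.5770, 0.1363, 0.0003, -0.1310, -0.8415, -1.3729]

0.5770 0.1363 0.0003 -0.1310 -0.8415 -1.3729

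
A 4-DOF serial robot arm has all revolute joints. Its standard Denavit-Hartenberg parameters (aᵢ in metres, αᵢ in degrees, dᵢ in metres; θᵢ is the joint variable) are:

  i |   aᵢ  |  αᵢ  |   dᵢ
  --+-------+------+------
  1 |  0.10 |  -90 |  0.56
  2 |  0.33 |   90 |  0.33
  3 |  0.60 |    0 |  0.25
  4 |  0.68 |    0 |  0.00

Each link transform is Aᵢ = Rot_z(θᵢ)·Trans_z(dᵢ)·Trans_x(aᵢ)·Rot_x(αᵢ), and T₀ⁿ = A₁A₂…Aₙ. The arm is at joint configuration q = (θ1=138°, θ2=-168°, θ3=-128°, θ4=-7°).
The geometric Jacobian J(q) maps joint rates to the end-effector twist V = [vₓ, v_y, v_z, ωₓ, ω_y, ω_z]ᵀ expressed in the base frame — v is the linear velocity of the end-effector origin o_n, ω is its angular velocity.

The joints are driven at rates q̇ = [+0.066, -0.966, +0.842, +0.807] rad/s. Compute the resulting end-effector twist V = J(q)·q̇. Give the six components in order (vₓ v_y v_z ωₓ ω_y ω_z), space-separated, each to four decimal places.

o_n = [0.0035, 0.8361, 0.2073]
J₁: ẑ×o_n = [-0.8361, 0.0035, 0.0000], ω = ẑ
J2: z=[-0.6691, -0.7431, 0.0000] o=[-0.0743, 0.0669, 0.5600] → [0.2621, -0.2360, -0.4569, -0.6691, -0.7431, 0.0000]
J3: z=[0.1545, -0.1391, -0.9781] o=[-0.0552, -0.3943, 0.6286] → [1.2621, 0.0077, 0.1983, 0.1545, -0.1391, -0.9781]
J4: z=[0.1545, -0.1391, -0.9781] o=[0.0312, 0.1640, 0.3073] → [0.6713, 0.0426, 0.1000, 0.1545, -0.1391, -0.9781]
V = J·q̇ = [1.2960, 0.2691, 0.6890, 0.9012, 0.4885, -1.5470]

1.2960 0.2691 0.6890 0.9012 0.4885 -1.5470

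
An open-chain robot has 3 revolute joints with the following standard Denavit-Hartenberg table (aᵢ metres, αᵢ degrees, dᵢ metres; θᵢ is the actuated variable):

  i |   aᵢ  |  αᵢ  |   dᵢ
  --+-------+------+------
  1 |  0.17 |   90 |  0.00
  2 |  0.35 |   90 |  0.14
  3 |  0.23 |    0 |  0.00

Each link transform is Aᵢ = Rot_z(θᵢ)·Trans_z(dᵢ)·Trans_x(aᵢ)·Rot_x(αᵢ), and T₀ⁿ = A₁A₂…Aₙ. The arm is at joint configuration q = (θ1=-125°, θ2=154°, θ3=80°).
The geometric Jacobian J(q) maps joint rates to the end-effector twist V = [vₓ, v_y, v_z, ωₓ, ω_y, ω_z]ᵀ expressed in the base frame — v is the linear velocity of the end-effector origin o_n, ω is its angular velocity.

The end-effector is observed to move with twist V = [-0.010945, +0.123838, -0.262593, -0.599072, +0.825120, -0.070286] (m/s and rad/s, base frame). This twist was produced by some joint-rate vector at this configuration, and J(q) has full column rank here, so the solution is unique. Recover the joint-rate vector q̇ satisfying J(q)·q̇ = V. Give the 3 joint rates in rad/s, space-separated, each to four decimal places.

0.6110 0.9640 -0.7580

o_n = [-0.1967, 0.3581, 0.1709]
J₁: ẑ×o_n = [-0.3581, -0.1967, 0.0000], ω = ẑ
J2: z=[-0.8192, 0.5736, 0.0000] o=[-0.0975, -0.1393, 0.0000] → [0.0980, 0.1400, -0.3505, -0.8192, 0.5736, 0.0000]
J3: z=[-0.2514, -0.3591, 0.8988] o=[-0.0318, 0.1987, 0.1534] → [-0.1495, -0.1439, -0.0993, -0.2514, -0.3591, 0.8988]
q̇ = J⁺·V = [0.6110, 0.9640, -0.7580]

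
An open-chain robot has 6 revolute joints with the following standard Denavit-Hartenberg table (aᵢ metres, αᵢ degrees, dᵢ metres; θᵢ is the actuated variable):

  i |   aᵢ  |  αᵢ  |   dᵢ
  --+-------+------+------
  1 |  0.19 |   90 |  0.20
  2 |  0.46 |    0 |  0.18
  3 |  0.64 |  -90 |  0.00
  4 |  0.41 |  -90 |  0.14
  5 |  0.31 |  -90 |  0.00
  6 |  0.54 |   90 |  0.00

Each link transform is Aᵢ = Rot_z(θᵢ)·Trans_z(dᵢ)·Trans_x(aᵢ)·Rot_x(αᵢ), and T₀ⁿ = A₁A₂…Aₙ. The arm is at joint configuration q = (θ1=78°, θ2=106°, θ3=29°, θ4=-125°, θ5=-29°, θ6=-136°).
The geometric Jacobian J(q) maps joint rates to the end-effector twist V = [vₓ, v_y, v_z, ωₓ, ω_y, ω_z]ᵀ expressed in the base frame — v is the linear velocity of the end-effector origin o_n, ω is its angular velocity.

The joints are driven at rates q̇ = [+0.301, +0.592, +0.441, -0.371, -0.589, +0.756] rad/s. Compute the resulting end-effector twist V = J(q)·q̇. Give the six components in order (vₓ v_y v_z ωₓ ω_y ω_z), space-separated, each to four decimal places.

o_n = [0.5477, -0.6688, 1.1014]
J₁: ẑ×o_n = [0.6688, 0.5477, -0.0000], ω = ẑ
J2: z=[0.9781, -0.2079, 0.0000] o=[0.0395, 0.1858, 0.2000] → [-0.1874, -0.8817, -0.7303, 0.9781, -0.2079, 0.0000]
J3: z=[0.9781, -0.2079, 0.0000] o=[0.1892, 0.0244, 0.6422] → [-0.0955, -0.4492, -0.6035, 0.9781, -0.2079, 0.0000]
J4: z=[-0.1470, -0.6917, -0.7071] o=[0.0951, -0.4183, 1.0947] → [-0.1818, -0.3191, 0.3499, -0.1470, -0.6917, -0.7071]
J5: z=[0.4406, -0.6858, 0.5792] o=[0.4376, -0.4223, 0.8294] → [-0.0438, -0.0561, -0.0331, 0.4406, -0.6858, 0.5792]
J6: z=[0.5579, 0.7147, 0.4218] o=[0.6556, -0.4648, 0.6132] → [0.4350, -0.3179, -0.0367, 0.5579, 0.7147, 0.4218]
V = J·q̇ = [0.4703, -0.6442, -0.8365, 1.2272, 0.9861, 0.5411]

0.4703 -0.6442 -0.8365 1.2272 0.9861 0.5411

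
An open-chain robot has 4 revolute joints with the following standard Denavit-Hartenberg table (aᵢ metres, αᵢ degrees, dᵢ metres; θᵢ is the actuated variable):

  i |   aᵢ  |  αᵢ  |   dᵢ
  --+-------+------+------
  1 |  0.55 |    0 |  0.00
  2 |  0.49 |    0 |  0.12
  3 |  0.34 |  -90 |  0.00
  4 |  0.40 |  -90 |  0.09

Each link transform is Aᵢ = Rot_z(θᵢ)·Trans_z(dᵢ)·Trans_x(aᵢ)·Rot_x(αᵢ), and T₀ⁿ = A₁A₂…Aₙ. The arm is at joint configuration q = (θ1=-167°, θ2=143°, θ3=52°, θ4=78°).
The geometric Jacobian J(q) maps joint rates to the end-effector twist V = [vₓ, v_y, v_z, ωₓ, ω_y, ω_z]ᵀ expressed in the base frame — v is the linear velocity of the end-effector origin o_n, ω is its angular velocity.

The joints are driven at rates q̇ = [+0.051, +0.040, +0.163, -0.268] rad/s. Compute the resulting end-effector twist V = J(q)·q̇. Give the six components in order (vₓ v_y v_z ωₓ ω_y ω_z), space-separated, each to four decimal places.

o_n = [0.2431, -0.0449, -0.2713]
J₁: ẑ×o_n = [0.0449, 0.2431, -0.0000], ω = ẑ
J2: z=[0.0000, 0.0000, 1.0000] o=[-0.5359, -0.1237, 0.0000] → [-0.0788, 0.7790, 0.0000, 0.0000, 0.0000, 1.0000]
J3: z=[0.0000, 0.0000, 1.0000] o=[-0.0883, -0.3230, 0.1200] → [-0.2781, 0.3314, 0.0000, 0.0000, 0.0000, 1.0000]
J4: z=[-0.4695, 0.8829, 0.0000] o=[0.2119, -0.1634, 0.1200] → [-0.3455, -0.1837, -0.0832, -0.4695, 0.8829, 0.0000]
V = J·q̇ = [0.0464, 0.1468, 0.0223, 0.1258, -0.2366, 0.2540]

0.0464 0.1468 0.0223 0.1258 -0.2366 0.2540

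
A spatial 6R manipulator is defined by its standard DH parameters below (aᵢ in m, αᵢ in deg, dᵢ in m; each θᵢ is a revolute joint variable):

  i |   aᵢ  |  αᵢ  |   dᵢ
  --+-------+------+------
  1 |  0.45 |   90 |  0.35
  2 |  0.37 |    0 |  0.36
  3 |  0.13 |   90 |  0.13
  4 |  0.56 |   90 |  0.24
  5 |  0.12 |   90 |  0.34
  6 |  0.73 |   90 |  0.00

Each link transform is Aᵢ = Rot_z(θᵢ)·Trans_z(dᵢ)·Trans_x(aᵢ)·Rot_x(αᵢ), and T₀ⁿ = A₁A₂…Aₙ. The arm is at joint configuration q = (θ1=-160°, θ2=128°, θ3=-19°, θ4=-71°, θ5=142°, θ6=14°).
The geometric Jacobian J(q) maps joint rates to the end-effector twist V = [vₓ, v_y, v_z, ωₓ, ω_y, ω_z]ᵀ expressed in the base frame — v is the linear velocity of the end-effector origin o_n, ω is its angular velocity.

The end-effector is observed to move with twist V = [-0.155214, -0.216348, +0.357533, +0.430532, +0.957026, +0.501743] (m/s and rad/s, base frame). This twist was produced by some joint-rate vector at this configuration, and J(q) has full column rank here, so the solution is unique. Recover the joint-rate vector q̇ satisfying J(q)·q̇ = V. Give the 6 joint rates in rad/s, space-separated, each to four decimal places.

0.2460 0.9490 -0.1910 -0.8160 -0.4520 0.2630

o_n = [-1.1341, 0.0230, 0.5183]
J₁: ẑ×o_n = [-0.0230, -1.1341, 0.0000], ω = ẑ
J2: z=[-0.3420, 0.9397, 0.0000] o=[-0.4229, -0.1539, 0.3500] → [0.1581, 0.0575, 0.6078, -0.3420, 0.9397, 0.0000]
J3: z=[-0.3420, 0.9397, 0.0000] o=[-0.3319, 0.2623, 0.6416] → [-0.1159, -0.0422, 0.8356, -0.3420, 0.9397, 0.0000]
J4: z=[-0.8885, -0.3234, 0.3256] o=[-0.3366, 0.3989, 0.7645] → [0.2020, -0.4784, 0.0761, -0.8885, -0.3234, 0.3256]
J5: z=[-0.1779, -0.4112, -0.8940] o=[-0.3130, -0.1559, 1.0150] → [0.3642, 0.6457, -0.3695, -0.1779, -0.4112, -0.8940]
J6: z=[-0.4397, -0.7795, 0.4461] o=[-0.4791, -0.2391, 0.7060] → [0.0294, -0.3747, -0.6258, -0.4397, -0.7795, 0.4461]
q̇ = J⁺·V = [0.2460, 0.9490, -0.1910, -0.8160, -0.4520, 0.2630]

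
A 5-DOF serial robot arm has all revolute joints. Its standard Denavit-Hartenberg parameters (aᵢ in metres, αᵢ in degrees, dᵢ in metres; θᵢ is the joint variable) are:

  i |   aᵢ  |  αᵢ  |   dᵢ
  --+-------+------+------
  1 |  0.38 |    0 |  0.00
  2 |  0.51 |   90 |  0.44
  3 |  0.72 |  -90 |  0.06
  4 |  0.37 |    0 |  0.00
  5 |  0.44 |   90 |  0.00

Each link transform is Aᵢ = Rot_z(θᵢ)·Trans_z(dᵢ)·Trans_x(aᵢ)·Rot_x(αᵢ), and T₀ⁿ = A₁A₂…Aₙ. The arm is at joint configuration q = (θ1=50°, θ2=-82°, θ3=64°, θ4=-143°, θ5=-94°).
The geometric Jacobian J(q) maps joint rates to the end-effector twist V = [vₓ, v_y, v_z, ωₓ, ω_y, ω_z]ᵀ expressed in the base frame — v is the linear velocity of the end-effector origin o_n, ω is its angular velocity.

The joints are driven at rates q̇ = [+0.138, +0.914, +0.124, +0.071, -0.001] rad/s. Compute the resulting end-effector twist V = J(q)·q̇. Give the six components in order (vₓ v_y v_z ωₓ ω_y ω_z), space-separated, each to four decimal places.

0.1711 0.5904 0.0010 -0.1191 -0.0718 1.0827

o_n = [0.7912, 0.0511, 0.6062]
J₁: ẑ×o_n = [-0.0511, 0.7912, 0.0000], ω = ẑ
J2: z=[0.0000, 0.0000, 1.0000] o=[0.2443, 0.2911, 0.0000] → [0.2400, 0.5470, -0.0000, 0.0000, 0.0000, 1.0000]
J3: z=[-0.5299, -0.8480, 0.0000] o=[0.6768, 0.0208, 0.4400] → [-0.1409, 0.0880, 0.0810, -0.5299, -0.8480, 0.0000]
J4: z=[-0.7622, 0.4763, 0.4384] o=[0.9126, -0.1973, 1.0871] → [-0.3380, -0.4198, -0.1315, -0.7622, 0.4763, 0.4384]
J5: z=[-0.7622, 0.4763, 0.4384] o=[0.6848, -0.3175, 0.8215] → [-0.2642, -0.1175, -0.3317, -0.7622, 0.4763, 0.4384]
V = J·q̇ = [0.1711, 0.5904, 0.0010, -0.1191, -0.0718, 1.0827]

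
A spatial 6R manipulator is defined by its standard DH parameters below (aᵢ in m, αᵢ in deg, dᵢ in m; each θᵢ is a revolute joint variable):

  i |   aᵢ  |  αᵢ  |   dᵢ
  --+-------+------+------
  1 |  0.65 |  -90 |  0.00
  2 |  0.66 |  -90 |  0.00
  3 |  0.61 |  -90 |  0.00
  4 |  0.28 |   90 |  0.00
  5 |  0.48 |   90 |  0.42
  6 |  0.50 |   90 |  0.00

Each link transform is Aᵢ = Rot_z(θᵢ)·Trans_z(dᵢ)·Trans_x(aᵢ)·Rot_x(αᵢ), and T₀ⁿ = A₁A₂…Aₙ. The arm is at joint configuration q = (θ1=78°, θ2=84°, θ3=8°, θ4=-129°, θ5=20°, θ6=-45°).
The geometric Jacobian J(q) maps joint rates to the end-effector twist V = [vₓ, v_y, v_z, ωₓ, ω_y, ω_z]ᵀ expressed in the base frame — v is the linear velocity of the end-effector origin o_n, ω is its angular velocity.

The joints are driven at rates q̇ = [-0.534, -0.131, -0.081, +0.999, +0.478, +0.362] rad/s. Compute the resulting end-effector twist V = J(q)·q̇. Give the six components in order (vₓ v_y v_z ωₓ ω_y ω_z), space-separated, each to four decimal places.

o_n = [0.2451, -0.1307, -0.5898]
J₁: ẑ×o_n = [0.1307, 0.2451, -0.0000], ω = ẑ
J2: z=[-0.9781, 0.2079, 0.0000] o=[0.1351, 0.6358, 0.0000] → [-0.1226, -0.5769, 0.7268, -0.9781, 0.2079, 0.0000]
J3: z=[-0.2068, -0.9728, -0.1045] o=[0.1495, 0.7033, -0.6564] → [-0.1519, 0.0038, 0.2654, -0.2068, -0.9728, -0.1045]
J4: z=[0.9656, -0.2201, 0.1384] o=[0.2457, 0.7474, -1.2571] → [-0.0254, -0.6444, -0.8480, 0.9656, -0.2201, 0.1384]
J5: z=[0.0076, 0.5560, 0.8311] o=[0.1729, 0.5230, -1.1063] → [0.8304, 0.0561, -0.0451, 0.0076, 0.5560, 0.8311]
J6: z=[-0.9963, -0.0673, 0.0541] o=[0.2174, 0.3588, -0.4916] → [0.0331, -0.0963, 0.4895, -0.9963, -0.0673, 0.0541]
V = J·q̇ = [0.3422, -0.7075, -0.8082, 0.7525, 0.0731, 0.0296]

0.3422 -0.7075 -0.8082 0.7525 0.0731 0.0296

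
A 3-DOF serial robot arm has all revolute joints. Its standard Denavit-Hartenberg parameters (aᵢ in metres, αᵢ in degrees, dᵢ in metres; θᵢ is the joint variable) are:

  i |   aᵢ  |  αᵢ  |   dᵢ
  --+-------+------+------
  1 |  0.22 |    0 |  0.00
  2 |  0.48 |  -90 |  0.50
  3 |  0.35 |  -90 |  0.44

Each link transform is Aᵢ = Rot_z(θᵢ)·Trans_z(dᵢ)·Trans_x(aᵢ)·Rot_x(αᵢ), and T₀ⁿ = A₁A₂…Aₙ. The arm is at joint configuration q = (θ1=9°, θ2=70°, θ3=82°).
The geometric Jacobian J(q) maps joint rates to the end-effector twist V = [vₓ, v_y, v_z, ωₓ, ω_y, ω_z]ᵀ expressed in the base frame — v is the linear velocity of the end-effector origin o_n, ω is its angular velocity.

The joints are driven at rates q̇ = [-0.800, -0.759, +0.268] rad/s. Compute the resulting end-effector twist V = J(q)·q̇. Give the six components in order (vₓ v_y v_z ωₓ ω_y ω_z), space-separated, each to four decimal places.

o_n = [-0.1137, 0.6374, 0.1534]
J₁: ẑ×o_n = [-0.6374, -0.1137, 0.0000], ω = ẑ
J2: z=[0.0000, 0.0000, 1.0000] o=[0.2173, 0.0344, 0.0000] → [-0.6030, -0.3310, 0.0000, 0.0000, 0.0000, 1.0000]
J3: z=[-0.9816, 0.1908, 0.0000] o=[0.3089, 0.5056, 0.5000] → [-0.0661, -0.3402, -0.0487, -0.9816, 0.1908, 0.0000]
V = J·q̇ = [0.9498, 0.2511, -0.0131, -0.2631, 0.0511, -1.5590]

0.9498 0.2511 -0.0131 -0.2631 0.0511 -1.5590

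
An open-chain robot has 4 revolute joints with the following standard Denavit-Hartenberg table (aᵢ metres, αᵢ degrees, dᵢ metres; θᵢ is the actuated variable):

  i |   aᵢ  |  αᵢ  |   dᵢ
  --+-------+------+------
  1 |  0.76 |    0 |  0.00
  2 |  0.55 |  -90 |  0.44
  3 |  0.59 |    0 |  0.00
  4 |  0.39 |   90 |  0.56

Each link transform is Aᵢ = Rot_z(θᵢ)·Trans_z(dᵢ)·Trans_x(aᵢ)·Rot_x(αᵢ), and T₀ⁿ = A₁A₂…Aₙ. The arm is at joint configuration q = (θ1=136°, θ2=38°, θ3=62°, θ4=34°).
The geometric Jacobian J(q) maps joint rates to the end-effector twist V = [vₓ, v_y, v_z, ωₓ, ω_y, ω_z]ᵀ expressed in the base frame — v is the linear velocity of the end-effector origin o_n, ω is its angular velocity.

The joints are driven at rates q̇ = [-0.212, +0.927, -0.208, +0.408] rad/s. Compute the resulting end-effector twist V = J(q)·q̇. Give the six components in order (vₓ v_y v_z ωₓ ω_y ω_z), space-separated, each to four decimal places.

0.4208 -0.4818 0.0658 -0.0209 -0.1989 0.7150

o_n = [-1.3871, 0.0532, -0.4688]
J₁: ẑ×o_n = [-0.0532, -1.3871, 0.0000], ω = ẑ
J2: z=[0.0000, 0.0000, 1.0000] o=[-0.5467, 0.5279, 0.0000] → [0.4747, -0.8405, 0.0000, 0.0000, 0.0000, 1.0000]
J3: z=[-0.1045, -0.9945, 0.0000] o=[-1.0937, 0.5854, 0.4400] → [0.9038, -0.0950, -0.2362, -0.1045, -0.9945, 0.0000]
J4: z=[-0.1045, -0.9945, 0.0000] o=[-1.3692, 0.6144, -0.0809] → [0.3857, -0.0405, 0.0408, -0.1045, -0.9945, 0.0000]
V = J·q̇ = [0.4208, -0.4818, 0.0658, -0.0209, -0.1989, 0.7150]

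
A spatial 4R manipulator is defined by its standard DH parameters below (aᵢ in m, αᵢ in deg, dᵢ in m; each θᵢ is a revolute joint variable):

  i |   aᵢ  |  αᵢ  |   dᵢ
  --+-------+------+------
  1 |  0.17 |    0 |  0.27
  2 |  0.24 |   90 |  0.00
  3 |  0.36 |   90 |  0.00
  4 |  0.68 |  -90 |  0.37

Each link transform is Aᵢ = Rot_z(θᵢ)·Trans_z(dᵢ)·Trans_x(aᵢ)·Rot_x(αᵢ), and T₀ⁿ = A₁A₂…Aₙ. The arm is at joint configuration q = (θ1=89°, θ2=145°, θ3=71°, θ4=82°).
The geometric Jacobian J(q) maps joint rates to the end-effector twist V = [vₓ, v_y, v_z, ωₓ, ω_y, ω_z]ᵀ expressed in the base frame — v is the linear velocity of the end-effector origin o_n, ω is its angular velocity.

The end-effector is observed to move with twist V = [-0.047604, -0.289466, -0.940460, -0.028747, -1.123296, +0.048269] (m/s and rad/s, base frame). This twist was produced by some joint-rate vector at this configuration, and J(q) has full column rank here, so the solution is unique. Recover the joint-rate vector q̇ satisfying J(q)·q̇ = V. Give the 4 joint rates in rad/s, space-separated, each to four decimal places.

o_n = [-0.9755, -0.0312, 0.5794]
J₁: ẑ×o_n = [0.0312, -0.9755, 0.0000], ω = ẑ
J2: z=[0.0000, 0.0000, 1.0000] o=[0.0030, 0.1700, 0.2700] → [0.2011, -0.9785, 0.0000, 0.0000, 0.0000, 1.0000]
J3: z=[-0.8090, 0.5878, 0.0000] o=[-0.1381, -0.0242, 0.2700] → [0.1819, 0.2503, 0.4979, -0.8090, 0.5878, 0.0000]
J4: z=[-0.5558, -0.7649, -0.3256] o=[-0.2070, -0.1190, 0.6104] → [0.0523, 0.2330, -0.6367, -0.5558, -0.7649, -0.3256]
q̇ = J⁺·V = [0.3340, 0.0330, -0.6370, 0.9790]

0.3340 0.0330 -0.6370 0.9790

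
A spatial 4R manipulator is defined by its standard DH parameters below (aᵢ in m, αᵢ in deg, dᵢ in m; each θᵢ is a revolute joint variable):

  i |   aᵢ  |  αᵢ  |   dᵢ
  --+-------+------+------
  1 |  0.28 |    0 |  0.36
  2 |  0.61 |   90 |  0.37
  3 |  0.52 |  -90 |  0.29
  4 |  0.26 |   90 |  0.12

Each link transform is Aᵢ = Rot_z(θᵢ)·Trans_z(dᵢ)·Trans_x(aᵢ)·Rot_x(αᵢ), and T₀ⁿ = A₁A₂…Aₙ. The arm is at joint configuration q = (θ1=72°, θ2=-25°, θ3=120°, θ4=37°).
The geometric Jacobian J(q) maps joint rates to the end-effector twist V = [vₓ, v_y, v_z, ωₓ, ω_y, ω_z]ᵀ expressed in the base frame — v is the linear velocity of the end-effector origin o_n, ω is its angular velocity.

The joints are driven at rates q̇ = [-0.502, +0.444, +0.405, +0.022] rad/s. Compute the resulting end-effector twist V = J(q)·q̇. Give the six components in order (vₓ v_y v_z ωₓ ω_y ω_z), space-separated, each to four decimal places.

o_n = [0.2812, 0.2793, 1.3002]
J₁: ẑ×o_n = [-0.2793, 0.2812, 0.0000], ω = ẑ
J2: z=[0.0000, 0.0000, 1.0000] o=[0.0865, 0.2663, 0.3600] → [-0.0130, 0.1947, 0.0000, 0.0000, 0.0000, 1.0000]
J3: z=[0.7314, -0.6820, 0.0000] o=[0.5025, 0.7124, 0.7300] → [-0.3888, -0.4170, -0.4677, 0.7314, -0.6820, 0.0000]
J4: z=[-0.5906, -0.6334, -0.5000] o=[0.5373, 0.3245, 1.1803] → [-0.0985, 0.1988, -0.1355, -0.5906, -0.6334, -0.5000]
V = J·q̇ = [-0.0252, -0.2192, -0.1924, 0.2832, -0.2901, -0.0690]

-0.0252 -0.2192 -0.1924 0.2832 -0.2901 -0.0690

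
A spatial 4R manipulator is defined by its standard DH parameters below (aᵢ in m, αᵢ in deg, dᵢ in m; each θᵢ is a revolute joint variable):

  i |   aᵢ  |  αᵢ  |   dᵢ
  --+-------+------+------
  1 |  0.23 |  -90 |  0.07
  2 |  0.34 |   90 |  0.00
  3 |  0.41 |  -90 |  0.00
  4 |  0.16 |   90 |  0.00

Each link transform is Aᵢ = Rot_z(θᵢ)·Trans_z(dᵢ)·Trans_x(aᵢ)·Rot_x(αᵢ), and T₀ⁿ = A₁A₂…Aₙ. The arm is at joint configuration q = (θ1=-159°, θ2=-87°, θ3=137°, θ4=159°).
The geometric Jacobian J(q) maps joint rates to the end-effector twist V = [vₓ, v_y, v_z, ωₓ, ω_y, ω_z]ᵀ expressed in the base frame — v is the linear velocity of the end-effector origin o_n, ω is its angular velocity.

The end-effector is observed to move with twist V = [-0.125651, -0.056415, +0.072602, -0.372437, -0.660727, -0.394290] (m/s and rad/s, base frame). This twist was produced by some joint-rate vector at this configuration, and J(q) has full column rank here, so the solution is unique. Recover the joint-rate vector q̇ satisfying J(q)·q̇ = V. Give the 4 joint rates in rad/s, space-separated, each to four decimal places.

o_n = [-0.2118, -0.2717, 0.2162]
J₁: ẑ×o_n = [0.2717, -0.2118, 0.0000], ω = ẑ
J2: z=[0.3584, -0.9336, 0.0000] o=[-0.2147, -0.0824, 0.0700] → [-0.1365, -0.0524, -0.0651, 0.3584, -0.9336, 0.0000]
J3: z=[0.9323, 0.3579, 0.0523] o=[-0.2313, -0.0888, 0.4095] → [-0.0596, 0.1813, -0.1775, 0.9323, 0.3579, 0.0523]
J4: z=[-0.2288, 0.6956, -0.6811] o=[-0.1165, -0.3442, 0.1101] → [0.1232, 0.0892, 0.0497, -0.2288, 0.6956, -0.6811]
q̇ = J⁺·V = [-0.3500, 0.4980, -0.5860, 0.0200]

-0.3500 0.4980 -0.5860 0.0200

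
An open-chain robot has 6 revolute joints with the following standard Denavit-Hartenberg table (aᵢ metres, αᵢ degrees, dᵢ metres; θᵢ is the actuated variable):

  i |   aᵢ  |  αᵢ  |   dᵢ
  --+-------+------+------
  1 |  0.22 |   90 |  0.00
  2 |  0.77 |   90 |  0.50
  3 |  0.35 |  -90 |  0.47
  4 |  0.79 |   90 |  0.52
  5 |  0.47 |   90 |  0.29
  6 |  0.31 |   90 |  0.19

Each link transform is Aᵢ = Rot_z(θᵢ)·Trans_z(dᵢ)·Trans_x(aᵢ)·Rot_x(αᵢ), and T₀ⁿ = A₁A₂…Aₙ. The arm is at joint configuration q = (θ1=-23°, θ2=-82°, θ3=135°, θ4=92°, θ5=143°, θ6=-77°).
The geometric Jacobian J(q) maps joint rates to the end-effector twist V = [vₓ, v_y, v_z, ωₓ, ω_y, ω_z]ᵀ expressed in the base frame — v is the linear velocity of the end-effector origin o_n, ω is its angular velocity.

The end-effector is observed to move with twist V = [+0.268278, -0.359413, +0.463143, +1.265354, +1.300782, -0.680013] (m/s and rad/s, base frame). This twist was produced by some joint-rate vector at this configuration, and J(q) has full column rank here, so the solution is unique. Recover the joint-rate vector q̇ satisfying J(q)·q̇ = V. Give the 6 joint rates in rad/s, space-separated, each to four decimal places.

o_n = [0.1753, -0.0990, 0.1607]
J₁: ẑ×o_n = [0.0990, 0.1753, -0.0000], ω = ẑ
J2: z=[-0.3907, -0.9205, 0.0000] o=[0.2025, -0.0860, 0.0000] → [-0.1480, 0.0628, -0.0200, -0.3907, -0.9205, 0.0000]
J3: z=[-0.9115, 0.3869, -0.1392] o=[0.1058, -0.5881, -0.7625] → [0.4253, 0.8319, -0.4727, -0.9115, 0.3869, -0.1392]
J4: z=[0.1857, 0.6893, 0.7002] o=[-0.4510, -0.6206, -0.5828] → [0.1473, 0.3005, -0.3349, 0.1857, 0.6893, 0.7002]
J5: z=[-0.3348, -0.6256, 0.7047] o=[0.3753, -0.5507, -0.1281] → [-0.4991, -0.0442, -0.2764, -0.3348, -0.6256, 0.7047]
J6: z=[0.7043, 0.3307, 0.6282] o=[-0.0160, -0.4000, 0.2312] → [-0.2124, 0.1698, 0.1488, 0.7043, 0.3307, 0.6282]
q̇ = J⁺·V = [-0.4490, -0.7670, -0.4530, 0.1680, -0.8740, 0.3250]

-0.4490 -0.7670 -0.4530 0.1680 -0.8740 0.3250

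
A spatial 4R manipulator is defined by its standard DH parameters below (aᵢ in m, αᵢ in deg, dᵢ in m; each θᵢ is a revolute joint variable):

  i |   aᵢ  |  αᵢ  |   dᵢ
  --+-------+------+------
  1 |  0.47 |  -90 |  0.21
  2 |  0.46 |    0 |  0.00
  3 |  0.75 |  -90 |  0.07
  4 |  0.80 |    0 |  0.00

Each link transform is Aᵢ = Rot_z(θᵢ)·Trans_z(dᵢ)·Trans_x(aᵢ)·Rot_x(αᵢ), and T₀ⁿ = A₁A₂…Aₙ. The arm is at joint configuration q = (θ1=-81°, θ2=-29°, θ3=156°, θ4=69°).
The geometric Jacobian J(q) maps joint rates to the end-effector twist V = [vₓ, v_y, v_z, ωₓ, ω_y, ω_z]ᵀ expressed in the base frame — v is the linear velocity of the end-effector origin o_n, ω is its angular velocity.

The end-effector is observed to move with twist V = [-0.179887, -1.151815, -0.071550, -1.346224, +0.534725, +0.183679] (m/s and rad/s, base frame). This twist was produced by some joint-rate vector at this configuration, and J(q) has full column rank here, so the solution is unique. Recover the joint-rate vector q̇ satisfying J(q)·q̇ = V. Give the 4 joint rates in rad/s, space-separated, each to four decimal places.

o_n = [-0.6297, -0.3513, -0.3949]
J₁: ẑ×o_n = [0.3513, -0.6297, 0.0000], ω = ẑ
J2: z=[0.9877, 0.1564, 0.0000] o=[0.0735, -0.4642, 0.2100] → [-0.0946, 0.5975, 0.2216, 0.9877, 0.1564, 0.0000]
J3: z=[0.9877, 0.1564, 0.0000] o=[0.1365, -0.8616, 0.4330] → [-0.1295, 0.8177, 0.6239, 0.9877, 0.1564, 0.0000]
J4: z=[-0.1249, 0.7888, 0.6018] o=[0.1350, -0.4048, -0.1660] → [-0.2129, -0.4888, 0.5965, -0.1249, 0.7888, 0.6018]
q̇ = J⁺·V = [-0.3730, -0.3830, -0.8630, 0.9250]

-0.3730 -0.3830 -0.8630 0.9250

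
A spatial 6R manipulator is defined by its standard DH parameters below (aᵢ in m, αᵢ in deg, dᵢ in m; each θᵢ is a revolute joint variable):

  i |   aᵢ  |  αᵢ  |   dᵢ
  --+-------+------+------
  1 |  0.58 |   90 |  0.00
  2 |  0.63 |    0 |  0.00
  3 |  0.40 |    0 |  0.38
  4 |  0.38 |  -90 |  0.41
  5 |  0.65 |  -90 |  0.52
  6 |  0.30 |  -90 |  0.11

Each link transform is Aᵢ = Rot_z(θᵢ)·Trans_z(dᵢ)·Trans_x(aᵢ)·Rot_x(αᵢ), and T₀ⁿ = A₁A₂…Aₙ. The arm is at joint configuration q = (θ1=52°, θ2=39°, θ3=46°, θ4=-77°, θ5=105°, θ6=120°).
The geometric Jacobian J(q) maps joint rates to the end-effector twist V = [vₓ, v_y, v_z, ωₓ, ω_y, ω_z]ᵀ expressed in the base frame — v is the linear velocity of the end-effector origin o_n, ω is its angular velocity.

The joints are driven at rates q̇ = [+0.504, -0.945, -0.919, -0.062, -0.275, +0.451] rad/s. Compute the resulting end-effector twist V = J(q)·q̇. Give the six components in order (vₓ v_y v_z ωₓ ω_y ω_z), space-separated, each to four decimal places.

0.7674 1.8952 -0.6446 -1.6678 0.8041 0.1710

o_n = [1.0101, 0.7479, 1.0727]
J₁: ẑ×o_n = [-0.7479, 1.0101, 0.0000], ω = ẑ
J2: z=[0.7880, -0.6157, 0.0000] o=[0.3571, 0.4570, 0.0000] → [-0.6604, -0.8453, 0.6312, 0.7880, -0.6157, 0.0000]
J3: z=[0.7880, -0.6157, 0.0000] o=[0.6585, 0.8429, 0.3965] → [-0.4163, -0.5329, 0.1416, 0.7880, -0.6157, 0.0000]
J4: z=[0.7880, -0.6157, 0.0000] o=[0.9794, 0.6364, 0.7949] → [-0.1710, -0.2189, 0.1067, 0.7880, -0.6157, 0.0000]
J5: z=[-0.0857, -0.1097, 0.9903] o=[1.5342, 0.6805, 0.8478] → [-0.0914, -0.4997, -0.0633, -0.0857, -0.1097, 0.9903]
J6: z=[-0.3849, -0.9131, -0.1344] o=[0.8923, 0.8787, 1.3394] → [0.2259, -0.1185, 0.1579, -0.3849, -0.9131, -0.1344]
V = J·q̇ = [0.7674, 1.8952, -0.6446, -1.6678, 0.8041, 0.1710]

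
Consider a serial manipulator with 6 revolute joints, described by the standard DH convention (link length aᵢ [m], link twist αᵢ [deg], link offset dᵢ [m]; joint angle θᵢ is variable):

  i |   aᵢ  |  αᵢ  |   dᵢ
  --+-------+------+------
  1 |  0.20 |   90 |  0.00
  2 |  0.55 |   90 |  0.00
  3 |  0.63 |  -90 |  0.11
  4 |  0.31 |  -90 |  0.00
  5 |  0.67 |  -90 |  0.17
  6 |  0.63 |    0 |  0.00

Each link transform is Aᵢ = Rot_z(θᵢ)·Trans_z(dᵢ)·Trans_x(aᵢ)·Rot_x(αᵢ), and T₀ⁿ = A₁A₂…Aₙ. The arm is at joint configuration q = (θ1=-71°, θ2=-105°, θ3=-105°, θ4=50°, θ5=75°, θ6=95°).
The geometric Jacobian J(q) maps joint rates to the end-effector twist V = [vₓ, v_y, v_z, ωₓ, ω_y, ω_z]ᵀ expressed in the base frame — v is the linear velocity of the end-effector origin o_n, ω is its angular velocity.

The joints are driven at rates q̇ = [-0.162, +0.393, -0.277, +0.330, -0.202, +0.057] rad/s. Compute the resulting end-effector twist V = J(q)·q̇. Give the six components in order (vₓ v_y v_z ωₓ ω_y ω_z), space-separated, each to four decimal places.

-0.0882 -0.4451 0.1808 -0.1755 -0.0928 -0.4535

o_n = [1.1066, 0.1178, 0.3552]
J₁: ẑ×o_n = [-0.1178, 1.1066, 0.0000], ω = ẑ
J2: z=[-0.9455, -0.3256, 0.0000] o=[0.0651, -0.1891, 0.0000] → [-0.1156, 0.3358, 0.0489, -0.9455, -0.3256, 0.0000]
J3: z=[-0.3145, 0.9133, 0.2588] o=[0.0188, -0.0545, -0.5313] → [0.7650, 0.5603, -1.0477, -0.3145, 0.9133, 0.2588]
J4: z=[0.1633, 0.3206, -0.9330] o=[0.5733, 0.2042, -0.3453] → [0.1440, -0.6120, -0.1851, 0.1633, 0.3206, -0.9330]
J5: z=[-0.5142, -0.7794, -0.3579] o=[0.8343, 0.0373, -0.3569] → [-0.5262, 0.2687, 0.1709, -0.5142, -0.7794, -0.3579]
J6: z=[-0.8556, 0.4369, 0.2778] o=[0.7872, -0.3960, 0.1795] → [-0.0660, 0.2390, -0.5792, -0.8556, 0.4369, 0.2778]
V = J·q̇ = [-0.0882, -0.4451, 0.1808, -0.1755, -0.0928, -0.4535]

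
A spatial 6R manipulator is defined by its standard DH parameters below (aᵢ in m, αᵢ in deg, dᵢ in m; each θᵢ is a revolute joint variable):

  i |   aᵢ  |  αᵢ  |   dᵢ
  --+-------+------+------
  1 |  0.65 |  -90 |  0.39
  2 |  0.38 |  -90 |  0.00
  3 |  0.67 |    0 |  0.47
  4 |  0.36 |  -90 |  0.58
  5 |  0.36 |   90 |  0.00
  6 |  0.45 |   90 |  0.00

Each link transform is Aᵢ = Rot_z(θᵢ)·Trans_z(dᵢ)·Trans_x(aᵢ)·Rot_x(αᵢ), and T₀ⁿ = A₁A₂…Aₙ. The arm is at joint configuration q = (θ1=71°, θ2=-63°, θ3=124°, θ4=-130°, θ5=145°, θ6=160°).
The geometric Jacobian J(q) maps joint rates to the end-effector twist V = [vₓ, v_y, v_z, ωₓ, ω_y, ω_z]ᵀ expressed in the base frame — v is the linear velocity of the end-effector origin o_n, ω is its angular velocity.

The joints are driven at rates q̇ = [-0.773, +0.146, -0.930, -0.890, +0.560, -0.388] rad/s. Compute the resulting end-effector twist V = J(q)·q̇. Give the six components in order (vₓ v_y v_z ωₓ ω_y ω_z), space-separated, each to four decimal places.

0.9932 -0.6237 0.4874 -0.0493 -1.4768 -0.2361

o_n = [1.2196, 1.4977, 0.2807]
J₁: ẑ×o_n = [-1.4977, 1.2196, 0.0000], ω = ẑ
J2: z=[-0.9455, 0.3256, 0.0000] o=[0.2116, 0.6146, 0.3900] → [-0.0356, -0.1034, -1.1632, -0.9455, 0.3256, 0.0000]
J3: z=[0.2901, 0.8425, -0.4540] o=[0.2678, 0.7777, 0.7286] → [-0.0505, -0.3022, -0.5930, 0.2901, 0.8425, -0.4540]
J4: z=[0.2901, 0.8425, -0.4540] o=[0.8739, 0.8320, 0.1814] → [0.3859, -0.1857, -0.0981, 0.2901, 0.8425, -0.4540]
J5: z=[0.9558, -0.2789, 0.0931] o=[1.0595, 1.4866, 0.2371] → [-0.0132, -0.0268, 0.0553, 0.9558, -0.2789, 0.0931]
J6: z=[-0.2100, -0.4257, 0.8801] o=[0.9854, 1.1767, 0.0695] → [-0.3725, 0.2504, 0.0323, -0.2100, -0.4257, 0.8801]
V = J·q̇ = [0.9932, -0.6237, 0.4874, -0.0493, -1.4768, -0.2361]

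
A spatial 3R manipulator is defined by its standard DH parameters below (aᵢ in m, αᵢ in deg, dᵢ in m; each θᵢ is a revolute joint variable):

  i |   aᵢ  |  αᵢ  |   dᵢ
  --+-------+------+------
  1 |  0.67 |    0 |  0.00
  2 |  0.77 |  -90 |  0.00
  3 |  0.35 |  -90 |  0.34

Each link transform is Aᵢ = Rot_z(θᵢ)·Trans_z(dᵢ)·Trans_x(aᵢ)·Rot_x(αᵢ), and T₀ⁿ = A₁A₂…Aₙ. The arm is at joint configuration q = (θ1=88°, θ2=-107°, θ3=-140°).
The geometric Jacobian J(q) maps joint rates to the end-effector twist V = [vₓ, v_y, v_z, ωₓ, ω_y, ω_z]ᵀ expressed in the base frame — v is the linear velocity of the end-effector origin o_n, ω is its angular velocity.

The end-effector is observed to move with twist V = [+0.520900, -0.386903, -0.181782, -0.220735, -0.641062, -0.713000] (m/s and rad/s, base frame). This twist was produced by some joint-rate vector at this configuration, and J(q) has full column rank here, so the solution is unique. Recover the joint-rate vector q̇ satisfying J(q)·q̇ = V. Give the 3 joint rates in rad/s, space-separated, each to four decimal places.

o_n = [0.6086, 0.8277, 0.2250]
J₁: ẑ×o_n = [-0.8277, 0.6086, 0.0000], ω = ẑ
J2: z=[0.0000, 0.0000, 1.0000] o=[0.0234, 0.6696, 0.0000] → [-0.1581, 0.5852, 0.0000, 0.0000, 0.0000, 1.0000]
J3: z=[0.3256, 0.9455, 0.0000] o=[0.7514, 0.4189, 0.0000] → [0.2127, -0.0732, 0.2681, 0.3256, 0.9455, 0.0000]
q̇ = J⁺·V = [-0.8250, 0.1120, -0.6780]

-0.8250 0.1120 -0.6780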